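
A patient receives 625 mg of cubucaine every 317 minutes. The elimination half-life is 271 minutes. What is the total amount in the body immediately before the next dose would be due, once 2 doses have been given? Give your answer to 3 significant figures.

401 mg

The 2 doses were given 634, 317 minutes ago.
Total = 625·(1/2)^(634/271) + 625·(1/2)^(317/271)
      = 123.49 + 277.81 ≈ 401.3 mg.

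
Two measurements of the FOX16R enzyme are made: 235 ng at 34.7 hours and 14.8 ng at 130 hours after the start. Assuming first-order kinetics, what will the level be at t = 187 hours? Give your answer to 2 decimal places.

2.83 ng

Over Δt = 130 − 34.7 = 95.3 hours, the level fell by a factor of 235/14.8 ≈ 15.878.
n = log₂(15.878) ≈ 3.989 half-lives, so t½ = 95.3/3.989 ≈ 23.891 hours.
From t = 130 to t = 187: 14.8 × (1/2)^((187−130)/23.891) ≈ 2.8317 ng.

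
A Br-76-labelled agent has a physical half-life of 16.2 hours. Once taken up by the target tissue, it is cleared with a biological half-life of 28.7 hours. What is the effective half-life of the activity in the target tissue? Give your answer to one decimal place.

10.4 hours

1/t_eff = 1/t_phys + 1/t_biol = 1/16.2 + 1/28.7 = 0.096572 per hour.
t_eff = 16.2 × 28.7 / (16.2 + 28.7) ≈ 10.355 hours.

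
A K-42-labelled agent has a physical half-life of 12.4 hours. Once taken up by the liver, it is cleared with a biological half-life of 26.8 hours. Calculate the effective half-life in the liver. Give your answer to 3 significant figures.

8.48 hours

1/t_eff = 1/t_phys + 1/t_biol = 1/12.4 + 1/26.8 = 0.11796 per hour.
t_eff = 12.4 × 26.8 / (12.4 + 26.8) ≈ 8.4776 hours.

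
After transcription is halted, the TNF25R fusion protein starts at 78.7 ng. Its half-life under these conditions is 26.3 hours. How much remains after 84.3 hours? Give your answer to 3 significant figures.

8.53 ng

Number of half-lives: n = 84.3/26.3 ≈ 3.2053.
Remaining = 78.7 × (1/2)^3.2053 = 78.7 × 0.10842 ≈ 8.5325 ng.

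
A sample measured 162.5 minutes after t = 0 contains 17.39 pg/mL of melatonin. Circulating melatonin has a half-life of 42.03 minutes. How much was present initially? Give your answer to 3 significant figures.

254 pg/mL

Number of half-lives elapsed: n = 162.5/42.03 ≈ 3.8663.
A₀ = A × 2^n = 17.39 × 2^3.8663 = 17.39 × 14.584 ≈ 253.61 pg/mL.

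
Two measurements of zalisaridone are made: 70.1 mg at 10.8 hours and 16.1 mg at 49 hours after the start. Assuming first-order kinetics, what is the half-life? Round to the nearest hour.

18 hours

Over Δt = 49 − 10.8 = 38.2 hours, the level fell by a factor of 70.1/16.1 ≈ 4.354.
n = log₂(4.354) ≈ 2.1224 half-lives, so t½ = 38.2/2.1224 ≈ 17.999 hours.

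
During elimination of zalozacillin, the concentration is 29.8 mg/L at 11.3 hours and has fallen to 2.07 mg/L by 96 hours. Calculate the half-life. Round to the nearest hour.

Over Δt = 96 − 11.3 = 84.7 hours, the level fell by a factor of 29.8/2.07 ≈ 14.396.
n = log₂(14.396) ≈ 3.8476 half-lives, so t½ = 84.7/3.8476 ≈ 22.014 hours.

22 hours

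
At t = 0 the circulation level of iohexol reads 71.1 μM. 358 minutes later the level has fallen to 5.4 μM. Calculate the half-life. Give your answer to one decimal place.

96.3 minutes

A/A₀ = 5.4/71.1 ≈ 0.075949.
n = log₂(13.167) ≈ 3.7188 half-lives elapsed in 358 minutes.
t½ = 358/3.7188 ≈ 96.267 minutes.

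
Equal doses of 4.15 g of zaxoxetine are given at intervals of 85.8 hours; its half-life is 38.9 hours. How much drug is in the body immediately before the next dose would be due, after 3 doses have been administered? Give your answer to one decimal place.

The 3 doses were given 257.4, 171.6, 85.8 hours ago.
Total = 4.15·(1/2)^(257.4/38.9) + 4.15·(1/2)^(171.6/38.9) + 4.15·(1/2)^(85.8/38.9)
      = 0.042281 + 0.19503 + 0.89966 ≈ 1.137 g.

1.1 g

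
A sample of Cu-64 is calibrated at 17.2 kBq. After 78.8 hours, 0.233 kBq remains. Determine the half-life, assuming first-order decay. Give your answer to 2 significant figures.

A/A₀ = 0.233/17.2 ≈ 0.013547.
n = log₂(73.82) ≈ 6.2059 half-lives elapsed in 78.8 hours.
t½ = 78.8/6.2059 ≈ 12.698 hours.

13 hours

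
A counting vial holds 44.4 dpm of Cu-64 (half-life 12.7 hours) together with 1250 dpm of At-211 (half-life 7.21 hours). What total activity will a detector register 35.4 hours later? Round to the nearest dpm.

48 dpm

Cu-64: 44.4 × (1/2)^(35.4/12.7) = 44.4 × (1/2)^2.7874 ≈ 6.4312 dpm.
At-211: 1250 × (1/2)^(35.4/7.21) = 1250 × (1/2)^4.9098 ≈ 41.581 dpm.
Total = 6.4312 + 41.581 ≈ 48.013 dpm.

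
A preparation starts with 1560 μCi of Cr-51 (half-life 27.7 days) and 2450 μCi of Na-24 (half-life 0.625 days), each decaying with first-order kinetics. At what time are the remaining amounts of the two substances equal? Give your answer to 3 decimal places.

0.416 days

Set 1560·(1/2)^(t/27.7) = 2450·(1/2)^(t/0.625).
Taking log₂: log₂(1560/2450) = t·(1/27.7 − 1/0.625).
log₂(0.63673) = -0.65124; 1/27.7 − 1/0.625 = -1.5639.
t = -0.65124 / -1.5639 ≈ 0.41642 days.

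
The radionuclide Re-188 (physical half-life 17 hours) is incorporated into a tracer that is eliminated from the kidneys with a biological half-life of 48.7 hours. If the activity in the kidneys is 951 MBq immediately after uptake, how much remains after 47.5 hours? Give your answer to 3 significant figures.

1/t_eff = 1/t_phys + 1/t_biol = 1/17 + 1/48.7 = 0.079357 per hour.
t_eff = 17 × 48.7 / (17 + 48.7) ≈ 12.601 hours.
Remaining = 951 × (1/2)^(47.5/12.601) = 951 × (1/2)^3.7695 ≈ 69.736 MBq.

69.7 MBq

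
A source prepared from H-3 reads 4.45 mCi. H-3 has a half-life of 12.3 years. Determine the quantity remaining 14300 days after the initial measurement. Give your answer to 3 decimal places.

Convert the elapsed time: 14300 days = 39.1781 years.
Number of half-lives: n = 39.1781/12.3 ≈ 3.1852.
Remaining = 4.45 × (1/2)^3.1852 = 4.45 × 0.10994 ≈ 0.48923 mCi.

0.489 mCi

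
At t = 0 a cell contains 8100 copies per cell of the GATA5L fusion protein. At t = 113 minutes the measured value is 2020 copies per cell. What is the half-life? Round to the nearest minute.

A/A₀ = 2020/8100 ≈ 0.24938.
n = log₂(4.0099) ≈ 2.0036 half-lives elapsed in 113 minutes.
t½ = 113/2.0036 ≈ 56.399 minutes.

56 minutes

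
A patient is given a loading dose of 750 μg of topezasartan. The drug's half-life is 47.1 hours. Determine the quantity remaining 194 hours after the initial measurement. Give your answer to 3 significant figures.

Number of half-lives: n = 194/47.1 ≈ 4.1189.
Remaining = 750 × (1/2)^4.1189 = 750 × 0.057556 ≈ 43.167 μg.

43.2 μg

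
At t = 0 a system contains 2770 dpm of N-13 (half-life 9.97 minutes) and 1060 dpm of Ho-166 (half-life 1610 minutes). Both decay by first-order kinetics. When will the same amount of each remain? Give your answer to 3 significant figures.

13.9 minutes

Set 2770·(1/2)^(t/9.97) = 1060·(1/2)^(t/1610).
Taking log₂: log₂(2770/1060) = t·(1/9.97 − 1/1610).
log₂(2.6132) = 1.3858; 1/9.97 − 1/1610 = 0.09968.
t = 1.3858 / 0.09968 ≈ 13.903 minutes.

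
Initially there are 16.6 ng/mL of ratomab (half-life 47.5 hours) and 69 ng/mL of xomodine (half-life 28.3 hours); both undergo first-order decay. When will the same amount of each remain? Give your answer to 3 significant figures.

Set 16.6·(1/2)^(t/47.5) = 69·(1/2)^(t/28.3).
Taking log₂: log₂(16.6/69) = t·(1/47.5 − 1/28.3).
log₂(0.24058) = -2.0554; 1/47.5 − 1/28.3 = -0.014283.
t = -2.0554 / -0.014283 ≈ 143.91 hours.

144 hours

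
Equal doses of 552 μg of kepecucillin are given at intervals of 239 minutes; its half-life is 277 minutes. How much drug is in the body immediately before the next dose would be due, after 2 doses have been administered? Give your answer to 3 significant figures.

470 μg

The 2 doses were given 478, 239 minutes ago.
Total = 552·(1/2)^(478/277) + 552·(1/2)^(239/277)
      = 166.91 + 303.53 ≈ 470.44 μg.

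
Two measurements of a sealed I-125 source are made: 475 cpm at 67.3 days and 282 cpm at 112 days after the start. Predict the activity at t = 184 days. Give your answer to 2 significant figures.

Over Δt = 112 − 67.3 = 44.7 days, the level fell by a factor of 475/282 ≈ 1.6844.
n = log₂(1.6844) ≈ 0.75223 half-lives, so t½ = 44.7/0.75223 ≈ 59.423 days.
From t = 112 to t = 184: 282 × (1/2)^((184−112)/59.423) ≈ 121.76 cpm.

120 cpm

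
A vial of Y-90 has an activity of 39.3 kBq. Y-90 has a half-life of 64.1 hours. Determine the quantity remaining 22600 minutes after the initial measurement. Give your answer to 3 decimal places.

Convert the elapsed time: 22600 minutes = 376.667 hours.
Number of half-lives: n = 376.667/64.1 ≈ 5.8762.
Remaining = 39.3 × (1/2)^5.8762 = 39.3 × 0.017025 ≈ 0.66907 kBq.

0.669 kBq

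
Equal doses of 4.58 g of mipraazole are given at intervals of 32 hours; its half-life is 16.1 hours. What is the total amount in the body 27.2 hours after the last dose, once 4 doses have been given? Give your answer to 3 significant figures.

1.89 g

The 4 doses were given 123.2, 91.2, 59.2, 27.2 hours ago.
Total = 4.58·(1/2)^(123.2/16.1) + 4.58·(1/2)^(91.2/16.1) + 4.58·(1/2)^(59.2/16.1) + 4.58·(1/2)^(27.2/16.1)
      = 0.022768 + 0.090293 + 0.35807 + 1.42 ≈ 1.8912 g.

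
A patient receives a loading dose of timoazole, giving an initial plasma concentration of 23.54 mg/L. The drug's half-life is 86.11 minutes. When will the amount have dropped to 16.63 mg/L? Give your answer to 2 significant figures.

Fraction remaining = 16.63/23.54 ≈ 0.70646.
n = log₂(23.54/16.63) = ln(1.4155)/ln 2 ≈ 0.50133 half-lives.
t = n × t½ = 0.50133 × 86.11 ≈ 43.169 minutes.

43 minutes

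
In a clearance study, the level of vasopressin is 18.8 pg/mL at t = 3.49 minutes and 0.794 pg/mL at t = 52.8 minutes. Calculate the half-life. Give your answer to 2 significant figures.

11 minutes

Over Δt = 52.8 − 3.49 = 49.31 minutes, the level fell by a factor of 18.8/0.794 ≈ 23.678.
n = log₂(23.678) ≈ 4.5654 half-lives, so t½ = 49.31/4.5654 ≈ 10.801 minutes.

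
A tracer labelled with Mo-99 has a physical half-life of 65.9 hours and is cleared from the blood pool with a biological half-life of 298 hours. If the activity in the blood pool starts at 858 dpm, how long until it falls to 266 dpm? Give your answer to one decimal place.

91.2 hours

1/t_eff = 1/t_phys + 1/t_biol = 1/65.9 + 1/298 = 0.01853 per hour.
t_eff = 65.9 × 298 / (65.9 + 298) ≈ 53.966 hours.
n = log₂(858/266) ≈ 1.6896; t = 1.6896 × 53.966 ≈ 91.178 hours.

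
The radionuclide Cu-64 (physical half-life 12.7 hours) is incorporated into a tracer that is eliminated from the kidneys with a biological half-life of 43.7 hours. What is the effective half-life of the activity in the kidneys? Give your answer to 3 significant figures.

1/t_eff = 1/t_phys + 1/t_biol = 1/12.7 + 1/43.7 = 0.10162 per hour.
t_eff = 12.7 × 43.7 / (12.7 + 43.7) ≈ 9.8402 hours.

9.84 hours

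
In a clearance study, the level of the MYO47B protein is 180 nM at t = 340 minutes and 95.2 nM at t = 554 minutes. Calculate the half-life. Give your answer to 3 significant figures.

Over Δt = 554 − 340 = 214 minutes, the level fell by a factor of 180/95.2 ≈ 1.8908.
n = log₂(1.8908) ≈ 0.91896 half-lives, so t½ = 214/0.91896 ≈ 232.87 minutes.

233 minutes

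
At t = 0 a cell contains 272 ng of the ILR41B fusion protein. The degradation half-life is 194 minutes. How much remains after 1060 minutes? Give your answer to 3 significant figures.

6.16 ng

Number of half-lives: n = 1060/194 ≈ 5.4639.
Remaining = 272 × (1/2)^5.4639 = 272 × 0.022657 ≈ 6.1626 ng.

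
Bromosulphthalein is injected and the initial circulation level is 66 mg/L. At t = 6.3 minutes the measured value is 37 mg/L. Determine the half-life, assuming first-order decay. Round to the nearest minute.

8 minutes

A/A₀ = 37/66 ≈ 0.56061.
n = log₂(1.7838) ≈ 0.83494 half-lives elapsed in 6.3 minutes.
t½ = 6.3/0.83494 ≈ 7.5454 minutes.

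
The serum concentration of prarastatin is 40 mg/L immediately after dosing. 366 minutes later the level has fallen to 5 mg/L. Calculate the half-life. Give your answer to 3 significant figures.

122 minutes

A/A₀ = 5/40 ≈ 0.125.
n = log₂(8) ≈ 3 half-lives elapsed in 366 minutes.
t½ = 366/3 ≈ 122 minutes.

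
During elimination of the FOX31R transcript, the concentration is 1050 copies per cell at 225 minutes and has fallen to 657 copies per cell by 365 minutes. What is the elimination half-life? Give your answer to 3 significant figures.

207 minutes

Over Δt = 365 − 225 = 140 minutes, the level fell by a factor of 1050/657 ≈ 1.5982.
n = log₂(1.5982) ≈ 0.67642 half-lives, so t½ = 140/0.67642 ≈ 206.97 minutes.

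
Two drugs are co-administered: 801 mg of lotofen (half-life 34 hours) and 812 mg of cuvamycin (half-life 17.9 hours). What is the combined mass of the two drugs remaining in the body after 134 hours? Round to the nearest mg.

lotofen: 801 × (1/2)^(134/34) = 801 × (1/2)^3.9412 ≈ 52.146 mg.
cuvamycin: 812 × (1/2)^(134/17.9) = 812 × (1/2)^7.486 ≈ 4.5293 mg.
Total = 52.146 + 4.5293 ≈ 56.675 mg.

57 mg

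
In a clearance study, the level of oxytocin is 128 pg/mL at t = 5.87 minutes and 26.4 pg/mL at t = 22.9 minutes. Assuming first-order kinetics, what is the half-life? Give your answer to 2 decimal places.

Over Δt = 22.9 − 5.87 = 17.03 minutes, the level fell by a factor of 128/26.4 ≈ 4.8485.
n = log₂(4.8485) ≈ 2.2775 half-lives, so t½ = 17.03/2.2775 ≈ 7.4774 minutes.

7.48 minutes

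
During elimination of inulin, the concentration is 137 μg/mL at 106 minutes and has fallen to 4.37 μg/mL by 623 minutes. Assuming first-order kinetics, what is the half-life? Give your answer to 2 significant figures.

100 minutes

Over Δt = 623 − 106 = 517 minutes, the level fell by a factor of 137/4.37 ≈ 31.35.
n = log₂(31.35) ≈ 4.9704 half-lives, so t½ = 517/4.9704 ≈ 104.02 minutes.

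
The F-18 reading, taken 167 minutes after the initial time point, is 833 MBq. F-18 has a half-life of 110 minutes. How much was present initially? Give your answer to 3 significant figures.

Number of half-lives elapsed: n = 167/110 ≈ 1.5182.
A₀ = A × 2^n = 833 × 2^1.5182 = 833 × 2.8643 ≈ 2386 MBq.

2390 MBq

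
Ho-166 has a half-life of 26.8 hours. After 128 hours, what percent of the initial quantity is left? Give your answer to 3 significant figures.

3.65%

n = 128/26.8 ≈ 4.7761 half-lives.
Fraction remaining = (1/2)^4.7761 ≈ 0.036496, i.e. 3.6496%.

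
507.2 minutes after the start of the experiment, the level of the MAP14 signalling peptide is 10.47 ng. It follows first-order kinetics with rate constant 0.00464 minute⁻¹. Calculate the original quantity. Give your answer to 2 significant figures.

t½ = ln 2 / λ = 0.69315 / 0.00464 ≈ 149.39 minutes.
Number of half-lives elapsed: n = 507.2/149.39 ≈ 3.3953.
A₀ = A × 2^n = 10.47 × 2^3.3953 = 10.47 × 10.521 ≈ 110.16 ng.

110 ng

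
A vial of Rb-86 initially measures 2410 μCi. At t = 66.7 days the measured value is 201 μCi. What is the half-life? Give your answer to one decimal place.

A/A₀ = 201/2410 ≈ 0.083402.
n = log₂(11.99) ≈ 3.5838 half-lives elapsed in 66.7 days.
t½ = 66.7/3.5838 ≈ 18.612 days.

18.6 days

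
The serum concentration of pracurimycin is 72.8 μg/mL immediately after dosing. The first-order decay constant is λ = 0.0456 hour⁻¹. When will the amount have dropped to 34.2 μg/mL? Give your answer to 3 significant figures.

t½ = ln 2 / λ = 0.69315 / 0.0456 ≈ 15.201 hours.
Fraction remaining = 34.2/72.8 ≈ 0.46978.
n = log₂(72.8/34.2) = ln(2.1287)/ln 2 ≈ 1.0899 half-lives.
t = n × t½ = 1.0899 × 15.201 ≈ 16.568 hours.

16.6 hours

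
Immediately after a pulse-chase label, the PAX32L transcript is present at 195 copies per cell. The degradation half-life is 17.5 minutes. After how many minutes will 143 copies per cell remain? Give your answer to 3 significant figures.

7.83 minutes

Fraction remaining = 143/195 ≈ 0.73333.
n = log₂(195/143) = ln(1.3636)/ln 2 ≈ 0.44746 half-lives.
t = n × t½ = 0.44746 × 17.5 ≈ 7.8305 minutes.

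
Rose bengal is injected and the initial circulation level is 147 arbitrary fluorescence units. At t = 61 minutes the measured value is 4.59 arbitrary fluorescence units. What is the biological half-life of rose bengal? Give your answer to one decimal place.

A/A₀ = 4.59/147 ≈ 0.031224.
n = log₂(32.026) ≈ 5.0012 half-lives elapsed in 61 minutes.
t½ = 61/5.0012 ≈ 12.197 minutes.

12.2 minutes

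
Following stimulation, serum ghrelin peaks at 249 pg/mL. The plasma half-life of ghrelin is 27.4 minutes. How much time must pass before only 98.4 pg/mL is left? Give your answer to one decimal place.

Fraction remaining = 98.4/249 ≈ 0.39518.
n = log₂(249/98.4) = ln(2.5305)/ln 2 ≈ 1.3394 half-lives.
t = n × t½ = 1.3394 × 27.4 ≈ 36.7 minutes.

36.7 minutes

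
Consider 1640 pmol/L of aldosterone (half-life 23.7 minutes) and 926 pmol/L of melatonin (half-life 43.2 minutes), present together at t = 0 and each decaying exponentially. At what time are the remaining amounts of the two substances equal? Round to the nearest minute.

Set 1640·(1/2)^(t/23.7) = 926·(1/2)^(t/43.2).
Taking log₂: log₂(1640/926) = t·(1/23.7 − 1/43.2).
log₂(1.7711) = 0.82461; 1/23.7 − 1/43.2 = 0.019046.
t = 0.82461 / 0.019046 ≈ 43.296 minutes.

43 minutes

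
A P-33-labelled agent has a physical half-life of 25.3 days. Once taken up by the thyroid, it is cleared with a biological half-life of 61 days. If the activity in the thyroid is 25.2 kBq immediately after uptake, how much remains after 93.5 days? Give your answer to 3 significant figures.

1/t_eff = 1/t_phys + 1/t_biol = 1/25.3 + 1/61 = 0.055919 per day.
t_eff = 25.3 × 61 / (25.3 + 61) ≈ 17.883 days.
Remaining = 25.2 × (1/2)^(93.5/17.883) = 25.2 × (1/2)^5.2284 ≈ 0.67218 kBq.

0.672 kBq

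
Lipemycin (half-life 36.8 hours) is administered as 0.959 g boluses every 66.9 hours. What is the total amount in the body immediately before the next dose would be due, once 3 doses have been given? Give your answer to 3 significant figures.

The 3 doses were given 200.7, 133.8, 66.9 hours ago.
Total = 0.959·(1/2)^(200.7/36.8) + 0.959·(1/2)^(133.8/36.8) + 0.959·(1/2)^(66.9/36.8)
      = 0.021881 + 0.077146 + 0.272 ≈ 0.37102 g.

0.371 g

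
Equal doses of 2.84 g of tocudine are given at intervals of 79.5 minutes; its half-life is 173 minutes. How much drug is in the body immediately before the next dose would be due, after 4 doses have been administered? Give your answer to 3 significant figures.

The 4 doses were given 318, 238.5, 159, 79.5 minutes ago.
Total = 2.84·(1/2)^(318/173) + 2.84·(1/2)^(238.5/173) + 2.84·(1/2)^(159/173) + 2.84·(1/2)^(79.5/173)
      = 0.79429 + 1.0922 + 1.5019 + 2.0653 ≈ 5.4538 g.

5.45 g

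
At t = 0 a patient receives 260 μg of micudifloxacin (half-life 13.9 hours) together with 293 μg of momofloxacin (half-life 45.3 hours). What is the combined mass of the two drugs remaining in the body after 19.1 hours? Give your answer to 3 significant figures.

319 μg

micudifloxacin: 260 × (1/2)^(19.1/13.9) = 260 × (1/2)^1.3741 ≈ 100.31 μg.
momofloxacin: 293 × (1/2)^(19.1/45.3) = 293 × (1/2)^0.42163 ≈ 218.75 μg.
Total = 100.31 + 218.75 ≈ 319.05 μg.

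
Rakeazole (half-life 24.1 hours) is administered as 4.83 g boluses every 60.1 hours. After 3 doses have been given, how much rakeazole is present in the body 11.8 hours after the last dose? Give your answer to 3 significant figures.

4.16 g

The 3 doses were given 132, 71.9, 11.8 hours ago.
Total = 4.83·(1/2)^(132/24.1) + 4.83·(1/2)^(71.9/24.1) + 4.83·(1/2)^(11.8/24.1)
      = 0.10843 + 0.61074 + 3.44 ≈ 4.1591 g.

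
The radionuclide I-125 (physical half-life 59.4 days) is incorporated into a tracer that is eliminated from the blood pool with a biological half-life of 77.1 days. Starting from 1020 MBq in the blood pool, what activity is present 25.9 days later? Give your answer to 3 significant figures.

1/t_eff = 1/t_phys + 1/t_biol = 1/59.4 + 1/77.1 = 0.029805 per day.
t_eff = 59.4 × 77.1 / (59.4 + 77.1) ≈ 33.551 days.
Remaining = 1020 × (1/2)^(25.9/33.551) = 1020 × (1/2)^0.77195 ≈ 597.34 MBq.

597 MBq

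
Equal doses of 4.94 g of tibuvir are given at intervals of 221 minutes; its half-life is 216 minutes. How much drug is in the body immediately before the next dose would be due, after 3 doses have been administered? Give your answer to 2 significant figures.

The 3 doses were given 663, 442, 221 minutes ago.
Total = 4.94·(1/2)^(663/216) + 4.94·(1/2)^(442/216) + 4.94·(1/2)^(221/216)
      = 0.58848 + 1.196 + 2.4307 ≈ 4.2152 g.

4.2 g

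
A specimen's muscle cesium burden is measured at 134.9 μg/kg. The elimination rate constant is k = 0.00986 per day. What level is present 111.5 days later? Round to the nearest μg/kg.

t½ = ln 2 / k = 0.69315 / 0.00986 ≈ 70.299 days.
Number of half-lives: n = 111.5/70.299 ≈ 1.5861.
Remaining = 134.9 × (1/2)^1.5861 = 134.9 × 0.33307 ≈ 44.932 μg/kg.

45 μg/kg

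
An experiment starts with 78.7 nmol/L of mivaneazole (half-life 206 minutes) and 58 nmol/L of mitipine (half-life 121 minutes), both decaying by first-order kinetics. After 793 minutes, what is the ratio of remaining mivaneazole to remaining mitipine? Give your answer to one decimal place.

8.8

mivaneazole: 78.7 × (1/2)^(793/206) = 78.7 × (1/2)^3.8495 ≈ 5.4595 nmol/L.
mitipine: 58 × (1/2)^(793/121) = 58 × (1/2)^6.5537 ≈ 0.61739 nmol/L.
Ratio ≈ 5.4595 / 0.61739 ≈ 8.8429.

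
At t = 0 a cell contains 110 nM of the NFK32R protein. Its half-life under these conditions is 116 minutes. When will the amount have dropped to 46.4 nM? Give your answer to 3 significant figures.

144 minutes

Fraction remaining = 46.4/110 ≈ 0.42182.
n = log₂(110/46.4) = ln(2.3707)/ln 2 ≈ 1.2453 half-lives.
t = n × t½ = 1.2453 × 116 ≈ 144.46 minutes.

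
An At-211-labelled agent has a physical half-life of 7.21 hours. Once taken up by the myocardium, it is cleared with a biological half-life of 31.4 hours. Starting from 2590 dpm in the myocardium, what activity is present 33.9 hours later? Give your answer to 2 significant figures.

1/t_eff = 1/t_phys + 1/t_biol = 1/7.21 + 1/31.4 = 0.17054 per hour.
t_eff = 7.21 × 31.4 / (7.21 + 31.4) ≈ 5.8636 hours.
Remaining = 2590 × (1/2)^(33.9/5.8636) = 2590 × (1/2)^5.7814 ≈ 47.089 dpm.

47 dpm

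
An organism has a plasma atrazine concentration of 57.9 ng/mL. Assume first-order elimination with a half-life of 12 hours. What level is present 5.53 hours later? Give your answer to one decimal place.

42.1 ng/mL

Number of half-lives: n = 5.53/12 ≈ 0.46083.
Remaining = 57.9 × (1/2)^0.46083 = 57.9 × 0.72657 ≈ 42.068 ng/mL.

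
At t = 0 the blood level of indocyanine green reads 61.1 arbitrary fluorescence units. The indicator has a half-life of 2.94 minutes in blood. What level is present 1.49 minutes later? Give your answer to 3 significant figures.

Number of half-lives: n = 1.49/2.94 ≈ 0.5068.
Remaining = 61.1 × (1/2)^0.5068 = 61.1 × 0.70378 ≈ 43.001 arbitrary fluorescence units.

43.0 arbitrary fluorescence units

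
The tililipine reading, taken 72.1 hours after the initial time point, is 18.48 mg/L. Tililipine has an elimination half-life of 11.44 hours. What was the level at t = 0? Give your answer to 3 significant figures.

1460 mg/L

Number of half-lives elapsed: n = 72.1/11.44 ≈ 6.3024.
A₀ = A × 2^n = 18.48 × 2^6.3024 = 18.48 × 78.927 ≈ 1458.6 mg/L.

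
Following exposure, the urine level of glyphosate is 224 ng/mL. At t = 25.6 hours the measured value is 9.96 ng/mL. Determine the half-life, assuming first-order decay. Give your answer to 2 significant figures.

5.7 hours

A/A₀ = 9.96/224 ≈ 0.044464.
n = log₂(22.49) ≈ 4.4912 half-lives elapsed in 25.6 hours.
t½ = 25.6/4.4912 ≈ 5.7 hours.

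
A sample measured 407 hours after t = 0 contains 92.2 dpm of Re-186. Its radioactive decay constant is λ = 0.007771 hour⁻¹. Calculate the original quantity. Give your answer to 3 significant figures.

2180 dpm

t½ = ln 2 / λ = 0.69315 / 0.007771 ≈ 89.197 hours.
Number of half-lives elapsed: n = 407/89.197 ≈ 4.563.
A₀ = A × 2^n = 92.2 × 2^4.563 = 92.2 × 23.637 ≈ 2179.3 dpm.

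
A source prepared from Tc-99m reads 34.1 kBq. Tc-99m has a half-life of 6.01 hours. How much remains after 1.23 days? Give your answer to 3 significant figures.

1.13 kBq

Convert the elapsed time: 1.23 days = 29.52 hours.
Number of half-lives: n = 29.52/6.01 ≈ 4.9118.
Remaining = 34.1 × (1/2)^4.9118 = 34.1 × 0.03322 ≈ 1.1328 kBq.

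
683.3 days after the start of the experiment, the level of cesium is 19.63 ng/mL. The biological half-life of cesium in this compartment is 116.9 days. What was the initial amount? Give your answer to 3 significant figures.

1130 ng/mL

Number of half-lives elapsed: n = 683.3/116.9 ≈ 5.8452.
A₀ = A × 2^n = 19.63 × 2^5.8452 = 19.63 × 57.487 ≈ 1128.5 ng/mL.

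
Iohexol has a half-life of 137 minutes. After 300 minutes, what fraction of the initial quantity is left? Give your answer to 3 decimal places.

0.219

n = 300/137 ≈ 2.1898 half-lives.
Fraction remaining = (1/2)^2.1898 ≈ 0.21918.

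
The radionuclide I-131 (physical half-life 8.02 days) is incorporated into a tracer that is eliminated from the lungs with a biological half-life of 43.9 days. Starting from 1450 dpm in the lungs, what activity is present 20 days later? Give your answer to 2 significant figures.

190 dpm

1/t_eff = 1/t_phys + 1/t_biol = 1/8.02 + 1/43.9 = 0.14747 per day.
t_eff = 8.02 × 43.9 / (8.02 + 43.9) ≈ 6.7812 days.
Remaining = 1450 × (1/2)^(20/6.7812) = 1450 × (1/2)^2.9493 ≈ 187.73 dpm.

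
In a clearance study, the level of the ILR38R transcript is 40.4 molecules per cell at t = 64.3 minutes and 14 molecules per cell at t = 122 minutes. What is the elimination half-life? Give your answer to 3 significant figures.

Over Δt = 122 − 64.3 = 57.7 minutes, the level fell by a factor of 40.4/14 ≈ 2.8857.
n = log₂(2.8857) ≈ 1.5289 half-lives, so t½ = 57.7/1.5289 ≈ 37.739 minutes.

37.7 minutes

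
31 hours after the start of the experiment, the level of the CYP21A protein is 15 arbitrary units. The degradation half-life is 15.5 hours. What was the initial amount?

60 arbitrary units

Number of half-lives elapsed: n = 31/15.5 ≈ 2.
A₀ = A × 2^n = 15 × 2^2 = 15 × 4 ≈ 60 arbitrary units.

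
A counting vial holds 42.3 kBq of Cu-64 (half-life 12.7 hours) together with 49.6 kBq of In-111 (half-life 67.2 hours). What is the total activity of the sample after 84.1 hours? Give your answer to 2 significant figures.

21 kBq

Cu-64: 42.3 × (1/2)^(84.1/12.7) = 42.3 × (1/2)^6.622 ≈ 0.42944 kBq.
In-111: 49.6 × (1/2)^(84.1/67.2) = 49.6 × (1/2)^1.2515 ≈ 20.833 kBq.
Total = 0.42944 + 20.833 ≈ 21.262 kBq.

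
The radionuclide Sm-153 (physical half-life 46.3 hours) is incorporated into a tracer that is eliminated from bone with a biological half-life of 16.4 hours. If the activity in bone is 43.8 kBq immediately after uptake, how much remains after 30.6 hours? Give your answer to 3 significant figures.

7.60 kBq

1/t_eff = 1/t_phys + 1/t_biol = 1/46.3 + 1/16.4 = 0.082574 per hour.
t_eff = 46.3 × 16.4 / (46.3 + 16.4) ≈ 12.11 hours.
Remaining = 43.8 × (1/2)^(30.6/12.11) = 43.8 × (1/2)^2.5268 ≈ 7.6005 kBq.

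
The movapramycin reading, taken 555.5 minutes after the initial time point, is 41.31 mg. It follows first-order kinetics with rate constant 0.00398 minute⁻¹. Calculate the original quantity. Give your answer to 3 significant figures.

377 mg

t½ = ln 2 / k = 0.69315 / 0.00398 ≈ 174.16 minutes.
Number of half-lives elapsed: n = 555.5/174.16 ≈ 3.1896.
A₀ = A × 2^n = 41.31 × 2^3.1896 = 41.31 × 9.1238 ≈ 376.91 mg.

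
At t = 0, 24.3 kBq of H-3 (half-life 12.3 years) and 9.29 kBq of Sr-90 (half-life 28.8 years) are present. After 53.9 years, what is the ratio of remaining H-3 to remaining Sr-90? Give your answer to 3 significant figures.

0.459

H-3: 24.3 × (1/2)^(53.9/12.3) = 24.3 × (1/2)^4.3821 ≈ 1.1654 kBq.
Sr-90: 9.29 × (1/2)^(53.9/28.8) = 9.29 × (1/2)^1.8715 ≈ 2.5388 kBq.
Ratio ≈ 1.1654 / 2.5388 ≈ 0.45902.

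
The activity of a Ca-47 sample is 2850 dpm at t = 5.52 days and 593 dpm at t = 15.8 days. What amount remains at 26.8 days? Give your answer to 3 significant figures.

Over Δt = 15.8 − 5.52 = 10.28 days, the level fell by a factor of 2850/593 ≈ 4.8061.
n = log₂(4.8061) ≈ 2.2649 half-lives, so t½ = 10.28/2.2649 ≈ 4.5389 days.
From t = 15.8 to t = 26.8: 593 × (1/2)^((26.8−15.8)/4.5389) ≈ 110.54 dpm.

111 dpm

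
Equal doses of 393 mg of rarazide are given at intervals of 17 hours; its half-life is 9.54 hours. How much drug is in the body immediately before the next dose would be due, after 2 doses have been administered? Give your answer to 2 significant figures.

150 mg

The 2 doses were given 34, 17 hours ago.
Total = 393·(1/2)^(34/9.54) + 393·(1/2)^(17/9.54)
      = 33.231 + 114.28 ≈ 147.51 mg.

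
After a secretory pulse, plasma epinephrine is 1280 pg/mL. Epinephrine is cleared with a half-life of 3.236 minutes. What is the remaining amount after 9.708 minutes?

Elapsed time is 3 half-lives (9.708/3.236).
Each half-life halves the amount: 1280 × (1/2)^3 = 1280/8 = 160 pg/mL.

160 pg/mL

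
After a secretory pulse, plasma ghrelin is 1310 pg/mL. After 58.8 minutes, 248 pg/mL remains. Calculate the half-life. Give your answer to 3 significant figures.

24.5 minutes

A/A₀ = 248/1310 ≈ 0.18931.
n = log₂(5.2823) ≈ 2.4012 half-lives elapsed in 58.8 minutes.
t½ = 58.8/2.4012 ≈ 24.488 minutes.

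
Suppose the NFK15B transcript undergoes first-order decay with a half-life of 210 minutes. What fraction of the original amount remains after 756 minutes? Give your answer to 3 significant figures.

n = 756/210 ≈ 3.6 half-lives.
Fraction remaining = (1/2)^3.6 ≈ 0.082469.

0.0825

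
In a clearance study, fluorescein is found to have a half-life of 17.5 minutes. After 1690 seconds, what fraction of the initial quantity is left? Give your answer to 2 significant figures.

0.33

1690 seconds = 28.1667 minutes.
n = 28.1667/17.5 ≈ 1.6095 half-lives.
Fraction remaining = (1/2)^1.6095 ≈ 0.32771.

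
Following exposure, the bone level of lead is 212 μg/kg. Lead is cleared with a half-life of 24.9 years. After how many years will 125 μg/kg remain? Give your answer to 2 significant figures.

Fraction remaining = 125/212 ≈ 0.58962.
n = log₂(212/125) = ln(1.696)/ln 2 ≈ 0.76214 half-lives.
t = n × t½ = 0.76214 × 24.9 ≈ 18.977 years.

19 years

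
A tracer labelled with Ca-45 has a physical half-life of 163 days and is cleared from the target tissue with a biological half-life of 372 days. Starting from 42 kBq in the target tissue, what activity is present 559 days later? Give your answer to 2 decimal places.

1.38 kBq

1/t_eff = 1/t_phys + 1/t_biol = 1/163 + 1/372 = 0.0088231 per day.
t_eff = 163 × 372 / (163 + 372) ≈ 113.34 days.
Remaining = 42 × (1/2)^(559/113.34) = 42 × (1/2)^4.9321 ≈ 1.3757 kBq.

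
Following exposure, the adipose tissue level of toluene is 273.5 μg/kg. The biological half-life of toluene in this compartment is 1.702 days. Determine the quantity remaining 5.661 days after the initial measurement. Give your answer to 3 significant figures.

Number of half-lives: n = 5.661/1.702 ≈ 3.3261.
Remaining = 273.5 × (1/2)^3.3261 = 273.5 × 0.099712 ≈ 27.271 μg/kg.

27.3 μg/kg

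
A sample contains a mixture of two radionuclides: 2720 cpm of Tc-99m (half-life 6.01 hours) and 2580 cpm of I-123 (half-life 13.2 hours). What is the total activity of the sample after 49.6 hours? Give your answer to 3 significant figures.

Tc-99m: 2720 × (1/2)^(49.6/6.01) = 2720 × (1/2)^8.2529 ≈ 8.9165 cpm.
I-123: 2580 × (1/2)^(49.6/13.2) = 2580 × (1/2)^3.7576 ≈ 190.76 cpm.
Total = 8.9165 + 190.76 ≈ 199.67 cpm.

200 cpm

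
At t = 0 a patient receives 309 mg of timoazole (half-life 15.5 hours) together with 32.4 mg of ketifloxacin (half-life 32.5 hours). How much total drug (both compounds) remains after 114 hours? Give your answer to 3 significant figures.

4.74 mg

timoazole: 309 × (1/2)^(114/15.5) = 309 × (1/2)^7.3548 ≈ 1.8877 mg.
ketifloxacin: 32.4 × (1/2)^(114/32.5) = 32.4 × (1/2)^3.5077 ≈ 2.8486 mg.
Total = 1.8877 + 2.8486 ≈ 4.7362 mg.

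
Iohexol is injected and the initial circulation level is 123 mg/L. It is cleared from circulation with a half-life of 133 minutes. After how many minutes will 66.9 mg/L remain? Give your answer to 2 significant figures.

Fraction remaining = 66.9/123 ≈ 0.5439.
n = log₂(123/66.9) = ln(1.8386)/ln 2 ≈ 0.87858 half-lives.
t = n × t½ = 0.87858 × 133 ≈ 116.85 minutes.

120 minutes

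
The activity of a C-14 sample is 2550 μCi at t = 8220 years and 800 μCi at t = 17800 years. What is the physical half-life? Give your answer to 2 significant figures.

Over Δt = 17800 − 8220 = 9580 years, the level fell by a factor of 2550/800 ≈ 3.1875.
n = log₂(3.1875) ≈ 1.6724 half-lives, so t½ = 9580/1.6724 ≈ 5728.2 years.

5700 years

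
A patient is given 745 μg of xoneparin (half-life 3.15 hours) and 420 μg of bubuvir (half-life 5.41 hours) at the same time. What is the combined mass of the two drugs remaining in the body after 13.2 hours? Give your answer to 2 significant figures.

120 μg

xoneparin: 745 × (1/2)^(13.2/3.15) = 745 × (1/2)^4.1905 ≈ 40.803 μg.
bubuvir: 420 × (1/2)^(13.2/5.41) = 420 × (1/2)^2.4399 ≈ 77.403 μg.
Total = 40.803 + 77.403 ≈ 118.21 μg.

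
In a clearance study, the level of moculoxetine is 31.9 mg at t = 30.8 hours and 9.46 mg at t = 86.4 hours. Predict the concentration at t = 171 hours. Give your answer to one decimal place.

Over Δt = 86.4 − 30.8 = 55.6 hours, the level fell by a factor of 31.9/9.46 ≈ 3.3721.
n = log₂(3.3721) ≈ 1.7536 half-lives, so t½ = 55.6/1.7536 ≈ 31.705 hours.
From t = 86.4 to t = 171: 9.46 × (1/2)^((171−86.4)/31.705) ≈ 1.4882 mg.

1.5 mg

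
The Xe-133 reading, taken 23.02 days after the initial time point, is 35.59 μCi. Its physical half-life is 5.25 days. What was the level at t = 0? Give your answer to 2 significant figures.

Number of half-lives elapsed: n = 23.02/5.25 ≈ 4.3848.
A₀ = A × 2^n = 35.59 × 2^4.3848 = 35.59 × 20.89 ≈ 743.49 μCi.

740 μCi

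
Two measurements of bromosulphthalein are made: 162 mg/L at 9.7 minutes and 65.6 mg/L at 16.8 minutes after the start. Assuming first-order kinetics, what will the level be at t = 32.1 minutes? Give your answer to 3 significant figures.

9.35 mg/L

Over Δt = 16.8 − 9.7 = 7.1 minutes, the level fell by a factor of 162/65.6 ≈ 2.4695.
n = log₂(2.4695) ≈ 1.3042 half-lives, so t½ = 7.1/1.3042 ≈ 5.4438 minutes.
From t = 16.8 to t = 32.1: 65.6 × (1/2)^((32.1−16.8)/5.4438) ≈ 9.3509 mg/L.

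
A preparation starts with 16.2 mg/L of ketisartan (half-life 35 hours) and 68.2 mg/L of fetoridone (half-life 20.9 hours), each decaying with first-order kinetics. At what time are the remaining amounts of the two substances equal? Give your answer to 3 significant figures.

108 hours

Set 16.2·(1/2)^(t/35) = 68.2·(1/2)^(t/20.9).
Taking log₂: log₂(16.2/68.2) = t·(1/35 − 1/20.9).
log₂(0.23754) = -2.0738; 1/35 − 1/20.9 = -0.019275.
t = -2.0738 / -0.019275 ≈ 107.59 hours.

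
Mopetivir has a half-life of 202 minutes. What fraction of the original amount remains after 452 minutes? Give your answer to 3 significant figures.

0.212

n = 452/202 ≈ 2.2376 half-lives.
Fraction remaining = (1/2)^2.2376 ≈ 0.21204.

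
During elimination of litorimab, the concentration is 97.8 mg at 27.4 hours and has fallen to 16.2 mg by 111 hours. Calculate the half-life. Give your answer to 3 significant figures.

32.2 hours

Over Δt = 111 − 27.4 = 83.6 hours, the level fell by a factor of 97.8/16.2 ≈ 6.037.
n = log₂(6.037) ≈ 2.5938 half-lives, so t½ = 83.6/2.5938 ≈ 32.23 hours.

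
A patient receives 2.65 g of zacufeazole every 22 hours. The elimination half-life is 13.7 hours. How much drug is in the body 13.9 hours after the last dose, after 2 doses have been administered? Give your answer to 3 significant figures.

1.74 g

The 2 doses were given 35.9, 13.9 hours ago.
Total = 2.65·(1/2)^(35.9/13.7) + 2.65·(1/2)^(13.9/13.7)
      = 0.43094 + 1.3117 ≈ 1.7426 g.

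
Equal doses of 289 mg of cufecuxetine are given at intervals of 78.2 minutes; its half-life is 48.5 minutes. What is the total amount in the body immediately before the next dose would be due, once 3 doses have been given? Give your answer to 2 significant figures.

The 3 doses were given 234.6, 156.4, 78.2 minutes ago.
Total = 289·(1/2)^(234.6/48.5) + 289·(1/2)^(156.4/48.5) + 289·(1/2)^(78.2/48.5)
      = 10.111 + 30.914 + 94.52 ≈ 135.55 mg.

140 mg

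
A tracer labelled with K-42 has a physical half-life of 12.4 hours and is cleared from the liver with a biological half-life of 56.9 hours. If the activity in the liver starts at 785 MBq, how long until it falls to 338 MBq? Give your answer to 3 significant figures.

1/t_eff = 1/t_phys + 1/t_biol = 1/12.4 + 1/56.9 = 0.09822 per hour.
t_eff = 12.4 × 56.9 / (12.4 + 56.9) ≈ 10.181 hours.
n = log₂(785/338) ≈ 1.2157; t = 1.2157 × 10.181 ≈ 12.377 hours.

12.4 hours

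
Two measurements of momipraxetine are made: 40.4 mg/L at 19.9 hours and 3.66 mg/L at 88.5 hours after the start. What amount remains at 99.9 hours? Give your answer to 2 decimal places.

2.46 mg/L

Over Δt = 88.5 − 19.9 = 68.6 hours, the level fell by a factor of 40.4/3.66 ≈ 11.038.
n = log₂(11.038) ≈ 3.4644 half-lives, so t½ = 68.6/3.4644 ≈ 19.801 hours.
From t = 88.5 to t = 99.9: 3.66 × (1/2)^((99.9−88.5)/19.801) ≈ 2.4557 mg/L.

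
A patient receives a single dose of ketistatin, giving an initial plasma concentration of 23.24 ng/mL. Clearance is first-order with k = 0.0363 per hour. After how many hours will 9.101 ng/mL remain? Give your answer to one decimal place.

25.8 hours

t½ = ln 2 / k = 0.69315 / 0.0363 ≈ 19.095 hours.
Fraction remaining = 9.101/23.24 ≈ 0.39161.
n = log₂(23.24/9.101) = ln(2.5536)/ln 2 ≈ 1.3525 half-lives.
t = n × t½ = 1.3525 × 19.095 ≈ 25.826 hours.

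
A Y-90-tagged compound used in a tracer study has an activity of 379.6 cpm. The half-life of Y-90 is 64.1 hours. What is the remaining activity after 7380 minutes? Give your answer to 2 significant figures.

100 cpm

Convert the elapsed time: 7380 minutes = 123 hours.
Number of half-lives: n = 123/64.1 ≈ 1.9189.
Remaining = 379.6 × (1/2)^1.9189 = 379.6 × 0.26446 ≈ 100.39 cpm.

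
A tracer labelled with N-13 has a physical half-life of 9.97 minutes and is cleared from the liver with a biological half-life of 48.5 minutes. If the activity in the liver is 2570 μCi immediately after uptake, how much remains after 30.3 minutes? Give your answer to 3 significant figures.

203 μCi

1/t_eff = 1/t_phys + 1/t_biol = 1/9.97 + 1/48.5 = 0.12092 per minute.
t_eff = 9.97 × 48.5 / (9.97 + 48.5) ≈ 8.27 minutes.
Remaining = 2570 × (1/2)^(30.3/8.27) = 2570 × (1/2)^3.6639 ≈ 202.77 μCi.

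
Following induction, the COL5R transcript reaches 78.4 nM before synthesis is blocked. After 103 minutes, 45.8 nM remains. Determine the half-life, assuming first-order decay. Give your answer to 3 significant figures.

133 minutes

A/A₀ = 45.8/78.4 ≈ 0.58418.
n = log₂(1.7118) ≈ 0.77551 half-lives elapsed in 103 minutes.
t½ = 103/0.77551 ≈ 132.82 minutes.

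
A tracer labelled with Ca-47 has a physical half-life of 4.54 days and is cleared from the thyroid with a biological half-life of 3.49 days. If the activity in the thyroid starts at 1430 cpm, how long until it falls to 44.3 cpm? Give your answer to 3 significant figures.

9.89 days

1/t_eff = 1/t_phys + 1/t_biol = 1/4.54 + 1/3.49 = 0.5068 per day.
t_eff = 4.54 × 3.49 / (4.54 + 3.49) ≈ 1.9732 days.
n = log₂(1430/44.3) ≈ 5.0126; t = 5.0126 × 1.9732 ≈ 9.8907 days.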